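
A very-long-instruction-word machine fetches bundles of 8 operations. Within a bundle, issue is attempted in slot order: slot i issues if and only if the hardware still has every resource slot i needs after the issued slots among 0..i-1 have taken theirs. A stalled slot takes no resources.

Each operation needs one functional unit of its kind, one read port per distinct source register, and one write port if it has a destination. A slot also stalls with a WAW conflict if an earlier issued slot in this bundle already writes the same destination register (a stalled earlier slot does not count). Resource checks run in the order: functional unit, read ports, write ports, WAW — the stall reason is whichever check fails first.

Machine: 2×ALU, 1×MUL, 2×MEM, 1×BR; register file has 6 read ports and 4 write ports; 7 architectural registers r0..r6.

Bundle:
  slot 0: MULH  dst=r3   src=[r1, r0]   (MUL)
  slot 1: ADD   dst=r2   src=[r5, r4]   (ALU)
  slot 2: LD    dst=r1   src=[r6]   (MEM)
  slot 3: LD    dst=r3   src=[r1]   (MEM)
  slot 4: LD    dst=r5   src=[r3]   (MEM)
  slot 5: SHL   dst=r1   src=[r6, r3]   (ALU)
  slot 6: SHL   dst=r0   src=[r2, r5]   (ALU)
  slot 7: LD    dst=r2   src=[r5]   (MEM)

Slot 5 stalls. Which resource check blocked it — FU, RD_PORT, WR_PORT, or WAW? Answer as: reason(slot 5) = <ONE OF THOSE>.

[0] MUL needs rd=2 wr=1: ok; after: ALU=2 MUL=0 MEM=2 BR=1, R=4, W=3
[1] ALU needs rd=2 wr=1: ok; after: ALU=1 MUL=0 MEM=2 BR=1, R=2, W=2
[2] MEM needs rd=1 wr=1: ok; after: ALU=1 MUL=0 MEM=1 BR=1, R=1, W=1
[3] MEM needs rd=1 wr=1: WAW; after: ALU=1 MUL=0 MEM=1 BR=1, R=1, W=1
[4] MEM needs rd=1 wr=1: ok; after: ALU=1 MUL=0 MEM=0 BR=1, R=0, W=0
[5] ALU needs rd=2 wr=1: RD_PORT; after: ALU=1 MUL=0 MEM=0 BR=1, R=0, W=0
[6] ALU needs rd=2 wr=1: RD_PORT; after: ALU=1 MUL=0 MEM=0 BR=1, R=0, W=0
[7] MEM needs rd=1 wr=1: FU; after: ALU=1 MUL=0 MEM=0 BR=1, R=0, W=0

reason(slot 5) = RD_PORT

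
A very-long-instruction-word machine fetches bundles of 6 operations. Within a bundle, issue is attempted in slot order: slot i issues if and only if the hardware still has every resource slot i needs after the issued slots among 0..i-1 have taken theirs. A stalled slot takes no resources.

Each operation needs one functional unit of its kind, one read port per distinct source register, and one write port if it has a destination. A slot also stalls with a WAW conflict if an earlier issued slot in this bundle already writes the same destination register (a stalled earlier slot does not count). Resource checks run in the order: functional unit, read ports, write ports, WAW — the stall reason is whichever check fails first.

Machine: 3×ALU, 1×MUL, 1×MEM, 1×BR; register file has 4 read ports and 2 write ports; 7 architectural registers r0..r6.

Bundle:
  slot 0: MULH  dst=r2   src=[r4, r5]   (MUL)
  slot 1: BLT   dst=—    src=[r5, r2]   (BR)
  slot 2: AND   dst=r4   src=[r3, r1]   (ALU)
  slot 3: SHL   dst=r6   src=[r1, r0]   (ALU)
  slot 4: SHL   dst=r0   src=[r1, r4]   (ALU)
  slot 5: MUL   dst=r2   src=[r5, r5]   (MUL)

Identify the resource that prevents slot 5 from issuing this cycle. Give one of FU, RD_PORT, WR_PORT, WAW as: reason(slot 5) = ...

reason(slot 5) = FU

[0] MUL needs rd=2 wr=1: ok; after: ALU=3 MUL=0 MEM=1 BR=1, R=2, W=1
[1] BR needs rd=2 wr=0: ok; after: ALU=3 MUL=0 MEM=1 BR=0, R=0, W=1
[2] ALU needs rd=2 wr=1: RD_PORT; after: ALU=3 MUL=0 MEM=1 BR=0, R=0, W=1
[3] ALU needs rd=2 wr=1: RD_PORT; after: ALU=3 MUL=0 MEM=1 BR=0, R=0, W=1
[4] ALU needs rd=2 wr=1: RD_PORT; after: ALU=3 MUL=0 MEM=1 BR=0, R=0, W=1
[5] MUL needs rd=1 wr=1: FU; after: ALU=3 MUL=0 MEM=1 BR=0, R=0, W=1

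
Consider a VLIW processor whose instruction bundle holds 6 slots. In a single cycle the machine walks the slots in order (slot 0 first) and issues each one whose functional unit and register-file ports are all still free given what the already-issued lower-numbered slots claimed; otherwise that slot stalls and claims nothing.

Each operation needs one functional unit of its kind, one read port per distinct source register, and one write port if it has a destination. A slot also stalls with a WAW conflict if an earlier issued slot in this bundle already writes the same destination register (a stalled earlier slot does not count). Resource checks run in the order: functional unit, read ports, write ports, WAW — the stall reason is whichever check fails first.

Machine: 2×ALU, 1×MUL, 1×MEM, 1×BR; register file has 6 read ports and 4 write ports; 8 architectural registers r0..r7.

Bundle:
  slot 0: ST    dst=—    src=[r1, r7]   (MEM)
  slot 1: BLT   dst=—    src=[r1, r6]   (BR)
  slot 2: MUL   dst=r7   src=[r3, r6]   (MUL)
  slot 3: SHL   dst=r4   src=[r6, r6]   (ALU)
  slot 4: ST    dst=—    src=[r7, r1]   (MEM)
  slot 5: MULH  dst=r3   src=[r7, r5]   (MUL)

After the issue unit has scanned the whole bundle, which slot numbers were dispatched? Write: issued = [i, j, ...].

[0] MEM needs rd=2 wr=0: ok; after: ALU=2 MUL=1 MEM=0 BR=1, R=4, W=4
[1] BR needs rd=2 wr=0: ok; after: ALU=2 MUL=1 MEM=0 BR=0, R=2, W=4
[2] MUL needs rd=2 wr=1: ok; after: ALU=2 MUL=0 MEM=0 BR=0, R=0, W=3
[3] ALU needs rd=1 wr=1: RD_PORT; after: ALU=2 MUL=0 MEM=0 BR=0, R=0, W=3
[4] MEM needs rd=2 wr=0: FU; after: ALU=2 MUL=0 MEM=0 BR=0, R=0, W=3
[5] MUL needs rd=2 wr=1: FU; after: ALU=2 MUL=0 MEM=0 BR=0, R=0, W=3

issued = [0, 1, 2]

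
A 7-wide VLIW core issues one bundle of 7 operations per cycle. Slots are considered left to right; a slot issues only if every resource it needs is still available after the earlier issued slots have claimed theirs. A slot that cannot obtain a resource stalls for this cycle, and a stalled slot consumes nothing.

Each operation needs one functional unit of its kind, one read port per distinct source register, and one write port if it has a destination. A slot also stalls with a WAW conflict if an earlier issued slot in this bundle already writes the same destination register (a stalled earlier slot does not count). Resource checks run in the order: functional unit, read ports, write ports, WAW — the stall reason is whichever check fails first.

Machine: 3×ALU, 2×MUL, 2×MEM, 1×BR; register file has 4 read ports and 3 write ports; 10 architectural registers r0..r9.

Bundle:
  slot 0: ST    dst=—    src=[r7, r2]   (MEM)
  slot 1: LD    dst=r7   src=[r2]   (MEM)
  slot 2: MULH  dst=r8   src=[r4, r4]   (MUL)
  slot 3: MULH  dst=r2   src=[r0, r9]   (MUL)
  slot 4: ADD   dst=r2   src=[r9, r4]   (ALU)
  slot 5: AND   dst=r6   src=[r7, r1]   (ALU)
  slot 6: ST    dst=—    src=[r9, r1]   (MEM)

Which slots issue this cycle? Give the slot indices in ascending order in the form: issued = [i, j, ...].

issued = [0, 1, 2]

#0 MEM src=r7,r2 dispatched  <A:3 Mu:2 Ld:1 B:1 rd:2 wr:3>
#1 MEM src=r2 dispatched  <A:3 Mu:2 Ld:0 B:1 rd:1 wr:2>
#2 MUL src=r4,r4 dispatched  <A:3 Mu:1 Ld:0 B:1 rd:0 wr:1>
#3 MUL src=r0,r9 held:RD_PORT  <A:3 Mu:1 Ld:0 B:1 rd:0 wr:1>
#4 ALU src=r9,r4 held:RD_PORT  <A:3 Mu:1 Ld:0 B:1 rd:0 wr:1>
#5 ALU src=r7,r1 held:RD_PORT  <A:3 Mu:1 Ld:0 B:1 rd:0 wr:1>
#6 MEM src=r9,r1 held:FU  <A:3 Mu:1 Ld:0 B:1 rd:0 wr:1>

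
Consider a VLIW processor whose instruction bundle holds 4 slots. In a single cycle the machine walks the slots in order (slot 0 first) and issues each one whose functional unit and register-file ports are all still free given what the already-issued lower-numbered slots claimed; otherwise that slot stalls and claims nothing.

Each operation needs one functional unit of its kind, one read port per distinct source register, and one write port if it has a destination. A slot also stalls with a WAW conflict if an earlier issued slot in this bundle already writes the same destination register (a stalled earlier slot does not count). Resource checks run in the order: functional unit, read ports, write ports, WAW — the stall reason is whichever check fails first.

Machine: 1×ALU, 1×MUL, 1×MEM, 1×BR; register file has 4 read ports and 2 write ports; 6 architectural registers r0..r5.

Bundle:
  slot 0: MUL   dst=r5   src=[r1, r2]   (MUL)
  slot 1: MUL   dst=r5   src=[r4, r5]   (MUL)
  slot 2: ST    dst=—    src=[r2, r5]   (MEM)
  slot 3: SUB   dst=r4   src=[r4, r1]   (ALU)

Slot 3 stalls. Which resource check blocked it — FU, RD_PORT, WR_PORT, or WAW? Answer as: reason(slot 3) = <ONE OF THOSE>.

(0) want 1×MUL +2rd +1wr — yes → AL1|MU0|ME1|BR1|rd2|wr1
(1) want 1×MUL +2rd +1wr — FU → AL1|MU0|ME1|BR1|rd2|wr1
(2) want 1×MEM +2rd +0wr — yes → AL1|MU0|ME0|BR1|rd0|wr1
(3) want 1×ALU +2rd +1wr — RD_PORT → AL1|MU0|ME0|BR1|rd0|wr1

reason(slot 3) = RD_PORT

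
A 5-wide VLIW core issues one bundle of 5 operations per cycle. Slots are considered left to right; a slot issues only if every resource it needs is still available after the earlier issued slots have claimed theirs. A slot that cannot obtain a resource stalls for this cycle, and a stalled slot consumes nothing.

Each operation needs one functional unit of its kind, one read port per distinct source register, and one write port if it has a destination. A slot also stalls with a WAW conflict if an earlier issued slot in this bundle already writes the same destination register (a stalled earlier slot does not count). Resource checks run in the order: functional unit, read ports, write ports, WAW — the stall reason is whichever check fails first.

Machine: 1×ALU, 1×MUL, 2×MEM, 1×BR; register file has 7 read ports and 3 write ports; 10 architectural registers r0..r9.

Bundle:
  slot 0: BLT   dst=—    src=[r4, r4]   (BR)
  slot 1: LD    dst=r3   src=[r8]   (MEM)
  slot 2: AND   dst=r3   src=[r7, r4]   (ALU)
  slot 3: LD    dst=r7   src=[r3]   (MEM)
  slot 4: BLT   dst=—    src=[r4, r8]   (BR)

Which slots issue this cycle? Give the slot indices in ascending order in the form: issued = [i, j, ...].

  0. BR ⇒ go  {1A/1Mu/2Ld/0B | 6r 3w}
  1. MEM→r3 ⇒ go  {1A/1Mu/1Ld/0B | 5r 2w}
  2. ALU→r3 ⇒ no(WAW)  {1A/1Mu/1Ld/0B | 5r 2w}
  3. MEM→r7 ⇒ go  {1A/1Mu/0Ld/0B | 4r 1w}
  4. BR ⇒ no(FU)  {1A/1Mu/0Ld/0B | 4r 1w}

issued = [0, 1, 3]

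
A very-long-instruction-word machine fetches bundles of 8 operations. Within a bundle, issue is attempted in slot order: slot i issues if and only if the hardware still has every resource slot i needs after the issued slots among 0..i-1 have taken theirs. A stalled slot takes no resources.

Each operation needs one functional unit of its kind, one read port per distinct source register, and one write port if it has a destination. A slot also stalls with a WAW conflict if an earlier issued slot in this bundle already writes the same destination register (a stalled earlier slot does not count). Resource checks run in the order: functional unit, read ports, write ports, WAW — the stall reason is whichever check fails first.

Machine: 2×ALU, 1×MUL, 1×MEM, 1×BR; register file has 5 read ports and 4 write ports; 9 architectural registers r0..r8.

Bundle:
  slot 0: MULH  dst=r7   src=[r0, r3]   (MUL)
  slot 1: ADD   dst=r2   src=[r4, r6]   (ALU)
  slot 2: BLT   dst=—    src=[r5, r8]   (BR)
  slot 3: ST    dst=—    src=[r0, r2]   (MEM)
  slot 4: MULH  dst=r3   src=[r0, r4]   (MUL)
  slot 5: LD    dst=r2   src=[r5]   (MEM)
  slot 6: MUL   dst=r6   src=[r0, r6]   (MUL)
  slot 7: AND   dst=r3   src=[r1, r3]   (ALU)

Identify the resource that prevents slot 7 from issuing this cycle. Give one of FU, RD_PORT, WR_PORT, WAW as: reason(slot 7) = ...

#0 MUL src=r0,r3 dispatched  <A:2 Mu:0 Ld:1 B:1 rd:3 wr:3>
#1 ALU src=r4,r6 dispatched  <A:1 Mu:0 Ld:1 B:1 rd:1 wr:2>
#2 BR src=r5,r8 held:RD_PORT  <A:1 Mu:0 Ld:1 B:1 rd:1 wr:2>
#3 MEM src=r0,r2 held:RD_PORT  <A:1 Mu:0 Ld:1 B:1 rd:1 wr:2>
#4 MUL src=r0,r4 held:FU  <A:1 Mu:0 Ld:1 B:1 rd:1 wr:2>
#5 MEM src=r5 held:WAW  <A:1 Mu:0 Ld:1 B:1 rd:1 wr:2>
#6 MUL src=r0,r6 held:FU  <A:1 Mu:0 Ld:1 B:1 rd:1 wr:2>
#7 ALU src=r1,r3 held:RD_PORT  <A:1 Mu:0 Ld:1 B:1 rd:1 wr:2>

reason(slot 7) = RD_PORT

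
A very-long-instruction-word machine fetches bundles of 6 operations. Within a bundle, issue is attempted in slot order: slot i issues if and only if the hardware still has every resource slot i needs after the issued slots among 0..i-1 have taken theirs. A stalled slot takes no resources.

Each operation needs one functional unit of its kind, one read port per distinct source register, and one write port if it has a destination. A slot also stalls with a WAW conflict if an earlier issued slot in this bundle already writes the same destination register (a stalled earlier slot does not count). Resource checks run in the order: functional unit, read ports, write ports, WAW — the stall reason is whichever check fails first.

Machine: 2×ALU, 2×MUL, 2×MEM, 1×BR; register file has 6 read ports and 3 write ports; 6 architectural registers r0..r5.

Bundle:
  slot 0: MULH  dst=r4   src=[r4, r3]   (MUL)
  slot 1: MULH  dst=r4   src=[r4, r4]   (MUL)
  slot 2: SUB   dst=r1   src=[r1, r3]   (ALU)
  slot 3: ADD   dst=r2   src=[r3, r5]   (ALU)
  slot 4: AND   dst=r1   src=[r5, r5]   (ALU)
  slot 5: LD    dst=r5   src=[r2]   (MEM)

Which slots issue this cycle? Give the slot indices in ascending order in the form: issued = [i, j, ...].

(0) want 1×MUL +2rd +1wr — yes → AL2|MU1|ME2|BR1|rd4|wr2
(1) want 1×MUL +1rd +1wr — WAW → AL2|MU1|ME2|BR1|rd4|wr2
(2) want 1×ALU +2rd +1wr — yes → AL1|MU1|ME2|BR1|rd2|wr1
(3) want 1×ALU +2rd +1wr — yes → AL0|MU1|ME2|BR1|rd0|wr0
(4) want 1×ALU +1rd +1wr — FU → AL0|MU1|ME2|BR1|rd0|wr0
(5) want 1×MEM +1rd +1wr — RD_PORT → AL0|MU1|ME2|BR1|rd0|wr0

issued = [0, 2, 3]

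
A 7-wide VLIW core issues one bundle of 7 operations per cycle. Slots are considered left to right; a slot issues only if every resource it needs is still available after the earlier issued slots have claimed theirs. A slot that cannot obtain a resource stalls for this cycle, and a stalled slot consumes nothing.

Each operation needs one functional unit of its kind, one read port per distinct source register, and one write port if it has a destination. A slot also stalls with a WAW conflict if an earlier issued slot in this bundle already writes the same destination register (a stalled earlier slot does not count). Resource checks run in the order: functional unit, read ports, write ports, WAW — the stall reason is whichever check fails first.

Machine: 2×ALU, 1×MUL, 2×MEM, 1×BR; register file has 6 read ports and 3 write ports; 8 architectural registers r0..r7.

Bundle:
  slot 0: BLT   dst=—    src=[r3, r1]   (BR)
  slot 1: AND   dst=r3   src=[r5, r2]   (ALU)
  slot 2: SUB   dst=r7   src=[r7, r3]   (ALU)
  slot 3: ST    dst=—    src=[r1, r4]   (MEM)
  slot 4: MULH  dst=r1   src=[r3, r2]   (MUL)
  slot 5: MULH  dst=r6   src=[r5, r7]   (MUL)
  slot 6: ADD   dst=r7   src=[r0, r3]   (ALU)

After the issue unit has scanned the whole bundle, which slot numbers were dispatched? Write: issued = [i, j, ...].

issued = [0, 1, 2]

#0 BR src=r3,r1 dispatched  <A:2 Mu:1 Ld:2 B:0 rd:4 wr:3>
#1 ALU src=r5,r2 dispatched  <A:1 Mu:1 Ld:2 B:0 rd:2 wr:2>
#2 ALU src=r7,r3 dispatched  <A:0 Mu:1 Ld:2 B:0 rd:0 wr:1>
#3 MEM src=r1,r4 held:RD_PORT  <A:0 Mu:1 Ld:2 B:0 rd:0 wr:1>
#4 MUL src=r3,r2 held:RD_PORT  <A:0 Mu:1 Ld:2 B:0 rd:0 wr:1>
#5 MUL src=r5,r7 held:RD_PORT  <A:0 Mu:1 Ld:2 B:0 rd:0 wr:1>
#6 ALU src=r0,r3 held:FU  <A:0 Mu:1 Ld:2 B:0 rd:0 wr:1>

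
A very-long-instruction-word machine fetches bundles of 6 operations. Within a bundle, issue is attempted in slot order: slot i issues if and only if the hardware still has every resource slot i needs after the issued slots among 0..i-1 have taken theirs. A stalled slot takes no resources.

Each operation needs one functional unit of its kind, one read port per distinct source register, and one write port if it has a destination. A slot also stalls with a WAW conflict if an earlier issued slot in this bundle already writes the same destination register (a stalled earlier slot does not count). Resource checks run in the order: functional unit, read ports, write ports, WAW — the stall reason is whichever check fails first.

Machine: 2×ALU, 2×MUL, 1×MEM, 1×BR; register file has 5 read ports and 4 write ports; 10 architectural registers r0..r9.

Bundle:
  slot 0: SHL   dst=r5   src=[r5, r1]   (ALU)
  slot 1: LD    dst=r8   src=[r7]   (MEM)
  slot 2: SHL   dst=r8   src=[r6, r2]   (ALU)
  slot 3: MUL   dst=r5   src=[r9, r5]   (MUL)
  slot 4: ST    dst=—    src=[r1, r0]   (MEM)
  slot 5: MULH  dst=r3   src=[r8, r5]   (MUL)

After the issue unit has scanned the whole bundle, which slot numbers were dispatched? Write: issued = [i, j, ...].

[0] ALU needs rd=2 wr=1: ok; after: ALU=1 MUL=2 MEM=1 BR=1, R=3, W=3
[1] MEM needs rd=1 wr=1: ok; after: ALU=1 MUL=2 MEM=0 BR=1, R=2, W=2
[2] ALU needs rd=2 wr=1: WAW; after: ALU=1 MUL=2 MEM=0 BR=1, R=2, W=2
[3] MUL needs rd=2 wr=1: WAW; after: ALU=1 MUL=2 MEM=0 BR=1, R=2, W=2
[4] MEM needs rd=2 wr=0: FU; after: ALU=1 MUL=2 MEM=0 BR=1, R=2, W=2
[5] MUL needs rd=2 wr=1: ok; after: ALU=1 MUL=1 MEM=0 BR=1, R=0, W=1

issued = [0, 1, 5]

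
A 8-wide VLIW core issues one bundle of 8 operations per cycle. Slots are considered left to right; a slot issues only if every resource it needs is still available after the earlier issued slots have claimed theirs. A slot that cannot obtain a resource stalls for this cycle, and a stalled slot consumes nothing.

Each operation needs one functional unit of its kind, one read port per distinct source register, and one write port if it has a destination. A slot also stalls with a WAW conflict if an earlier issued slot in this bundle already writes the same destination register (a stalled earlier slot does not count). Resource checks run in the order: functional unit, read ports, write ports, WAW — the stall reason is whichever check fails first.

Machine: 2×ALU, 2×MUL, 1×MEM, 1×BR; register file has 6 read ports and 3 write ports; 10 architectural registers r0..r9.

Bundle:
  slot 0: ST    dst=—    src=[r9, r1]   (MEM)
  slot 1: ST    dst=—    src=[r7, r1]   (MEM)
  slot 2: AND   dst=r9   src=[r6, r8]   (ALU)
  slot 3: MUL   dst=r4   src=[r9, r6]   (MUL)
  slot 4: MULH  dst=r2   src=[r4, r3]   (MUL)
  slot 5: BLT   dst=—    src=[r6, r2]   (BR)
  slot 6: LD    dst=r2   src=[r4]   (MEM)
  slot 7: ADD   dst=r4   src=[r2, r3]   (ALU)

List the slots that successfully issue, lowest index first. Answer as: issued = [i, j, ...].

  0. MEM ⇒ go  {2A/2Mu/0Ld/1B | 4r 3w}
  1. MEM ⇒ no(FU)  {2A/2Mu/0Ld/1B | 4r 3w}
  2. ALU→r9 ⇒ go  {1A/2Mu/0Ld/1B | 2r 2w}
  3. MUL→r4 ⇒ go  {1A/1Mu/0Ld/1B | 0r 1w}
  4. MUL→r2 ⇒ no(RD_PORT)  {1A/1Mu/0Ld/1B | 0r 1w}
  5. BR ⇒ no(RD_PORT)  {1A/1Mu/0Ld/1B | 0r 1w}
  6. MEM→r2 ⇒ no(FU)  {1A/1Mu/0Ld/1B | 0r 1w}
  7. ALU→r4 ⇒ no(RD_PORT)  {1A/1Mu/0Ld/1B | 0r 1w}

issued = [0, 2, 3]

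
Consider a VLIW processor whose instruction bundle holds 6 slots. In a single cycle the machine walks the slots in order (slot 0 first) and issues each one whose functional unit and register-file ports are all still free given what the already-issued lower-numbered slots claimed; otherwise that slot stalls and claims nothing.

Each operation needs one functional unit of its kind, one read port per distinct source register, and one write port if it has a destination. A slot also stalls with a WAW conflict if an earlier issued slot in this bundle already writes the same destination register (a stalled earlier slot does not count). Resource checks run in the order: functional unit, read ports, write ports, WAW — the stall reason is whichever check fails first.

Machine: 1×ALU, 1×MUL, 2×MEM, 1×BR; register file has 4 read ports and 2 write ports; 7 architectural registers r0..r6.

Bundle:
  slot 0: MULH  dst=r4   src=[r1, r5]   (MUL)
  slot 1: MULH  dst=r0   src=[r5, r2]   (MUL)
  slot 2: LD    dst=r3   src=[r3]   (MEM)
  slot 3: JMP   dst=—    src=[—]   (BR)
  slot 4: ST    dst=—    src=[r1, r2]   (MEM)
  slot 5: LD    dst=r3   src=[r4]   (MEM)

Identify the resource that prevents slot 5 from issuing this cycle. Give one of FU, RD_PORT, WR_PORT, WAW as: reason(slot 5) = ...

reason(slot 5) = WR_PORT

slot 0 (MUL): ISSUE — free A1,Mu0,Ld2,B1 rp2 wp1
slot 1 (MUL): stall FU — free A1,Mu0,Ld2,B1 rp2 wp1
slot 2 (MEM): ISSUE — free A1,Mu0,Ld1,B1 rp1 wp0
slot 3 (BR): ISSUE — free A1,Mu0,Ld1,B0 rp1 wp0
slot 4 (MEM): stall RD_PORT — free A1,Mu0,Ld1,B0 rp1 wp0
slot 5 (MEM): stall WR_PORT — free A1,Mu0,Ld1,B0 rp1 wp0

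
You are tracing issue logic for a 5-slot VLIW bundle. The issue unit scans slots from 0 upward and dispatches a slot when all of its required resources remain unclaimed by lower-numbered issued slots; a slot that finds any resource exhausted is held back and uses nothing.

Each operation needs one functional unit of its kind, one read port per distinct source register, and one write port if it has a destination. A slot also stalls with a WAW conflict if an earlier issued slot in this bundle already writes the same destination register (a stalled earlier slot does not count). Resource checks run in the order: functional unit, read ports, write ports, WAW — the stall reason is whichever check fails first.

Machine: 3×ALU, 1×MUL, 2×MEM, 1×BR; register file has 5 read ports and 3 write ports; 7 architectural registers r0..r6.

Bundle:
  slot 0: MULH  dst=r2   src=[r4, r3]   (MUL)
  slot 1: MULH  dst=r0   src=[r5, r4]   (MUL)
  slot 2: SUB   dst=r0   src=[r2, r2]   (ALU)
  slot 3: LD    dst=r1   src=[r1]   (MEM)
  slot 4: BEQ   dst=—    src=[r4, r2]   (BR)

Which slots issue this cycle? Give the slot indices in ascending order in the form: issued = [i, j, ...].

#0 MUL src=r4,r3 dispatched  <A:3 Mu:0 Ld:2 B:1 rd:3 wr:2>
#1 MUL src=r5,r4 held:FU  <A:3 Mu:0 Ld:2 B:1 rd:3 wr:2>
#2 ALU src=r2,r2 dispatched  <A:2 Mu:0 Ld:2 B:1 rd:2 wr:1>
#3 MEM src=r1 dispatched  <A:2 Mu:0 Ld:1 B:1 rd:1 wr:0>
#4 BR src=r4,r2 held:RD_PORT  <A:2 Mu:0 Ld:1 B:1 rd:1 wr:0>

issued = [0, 2, 3]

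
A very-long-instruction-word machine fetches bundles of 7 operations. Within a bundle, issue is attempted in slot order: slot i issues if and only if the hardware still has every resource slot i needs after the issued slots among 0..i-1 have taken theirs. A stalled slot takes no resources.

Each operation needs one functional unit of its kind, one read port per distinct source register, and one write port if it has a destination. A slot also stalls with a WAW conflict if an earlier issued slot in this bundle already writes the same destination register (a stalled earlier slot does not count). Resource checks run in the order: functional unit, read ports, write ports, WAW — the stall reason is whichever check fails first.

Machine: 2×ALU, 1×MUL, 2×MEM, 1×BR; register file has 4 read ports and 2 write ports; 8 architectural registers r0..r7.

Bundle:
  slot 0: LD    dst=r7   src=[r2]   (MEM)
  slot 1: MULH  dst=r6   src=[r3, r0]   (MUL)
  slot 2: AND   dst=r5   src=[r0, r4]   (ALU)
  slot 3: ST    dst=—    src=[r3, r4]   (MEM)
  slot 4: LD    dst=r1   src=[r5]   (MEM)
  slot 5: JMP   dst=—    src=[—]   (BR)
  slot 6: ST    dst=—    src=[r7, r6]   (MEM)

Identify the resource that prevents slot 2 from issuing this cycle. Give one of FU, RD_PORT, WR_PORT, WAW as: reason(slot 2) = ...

reason(slot 2) = RD_PORT

  0. MEM→r7 ⇒ go  {2A/1Mu/1Ld/1B | 3r 1w}
  1. MUL→r6 ⇒ go  {2A/0Mu/1Ld/1B | 1r 0w}
  2. ALU→r5 ⇒ no(RD_PORT)  {2A/0Mu/1Ld/1B | 1r 0w}
  3. MEM ⇒ no(RD_PORT)  {2A/0Mu/1Ld/1B | 1r 0w}
  4. MEM→r1 ⇒ no(WR_PORT)  {2A/0Mu/1Ld/1B | 1r 0w}
  5. BR ⇒ go  {2A/0Mu/1Ld/0B | 1r 0w}
  6. MEM ⇒ no(RD_PORT)  {2A/0Mu/1Ld/0B | 1r 0w}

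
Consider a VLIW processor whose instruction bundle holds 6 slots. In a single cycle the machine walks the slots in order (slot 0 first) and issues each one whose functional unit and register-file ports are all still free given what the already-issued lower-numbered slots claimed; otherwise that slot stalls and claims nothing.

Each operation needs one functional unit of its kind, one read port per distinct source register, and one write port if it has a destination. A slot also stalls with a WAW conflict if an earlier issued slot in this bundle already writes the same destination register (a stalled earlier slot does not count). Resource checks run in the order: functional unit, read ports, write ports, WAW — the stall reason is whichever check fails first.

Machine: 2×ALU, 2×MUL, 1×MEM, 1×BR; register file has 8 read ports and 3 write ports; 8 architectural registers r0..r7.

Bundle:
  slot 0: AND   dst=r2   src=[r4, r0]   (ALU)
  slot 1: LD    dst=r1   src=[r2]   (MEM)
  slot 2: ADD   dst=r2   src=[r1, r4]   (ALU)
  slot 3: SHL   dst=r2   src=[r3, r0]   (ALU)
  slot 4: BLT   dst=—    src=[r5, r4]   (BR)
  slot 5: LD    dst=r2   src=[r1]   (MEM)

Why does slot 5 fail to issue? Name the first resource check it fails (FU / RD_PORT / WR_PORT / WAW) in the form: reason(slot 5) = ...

[0] ALU needs rd=2 wr=1: ok; after: ALU=1 MUL=2 MEM=1 BR=1, R=6, W=2
[1] MEM needs rd=1 wr=1: ok; after: ALU=1 MUL=2 MEM=0 BR=1, R=5, W=1
[2] ALU needs rd=2 wr=1: WAW; after: ALU=1 MUL=2 MEM=0 BR=1, R=5, W=1
[3] ALU needs rd=2 wr=1: WAW; after: ALU=1 MUL=2 MEM=0 BR=1, R=5, W=1
[4] BR needs rd=2 wr=0: ok; after: ALU=1 MUL=2 MEM=0 BR=0, R=3, W=1
[5] MEM needs rd=1 wr=1: FU; after: ALU=1 MUL=2 MEM=0 BR=0, R=3, W=1

reason(slot 5) = FU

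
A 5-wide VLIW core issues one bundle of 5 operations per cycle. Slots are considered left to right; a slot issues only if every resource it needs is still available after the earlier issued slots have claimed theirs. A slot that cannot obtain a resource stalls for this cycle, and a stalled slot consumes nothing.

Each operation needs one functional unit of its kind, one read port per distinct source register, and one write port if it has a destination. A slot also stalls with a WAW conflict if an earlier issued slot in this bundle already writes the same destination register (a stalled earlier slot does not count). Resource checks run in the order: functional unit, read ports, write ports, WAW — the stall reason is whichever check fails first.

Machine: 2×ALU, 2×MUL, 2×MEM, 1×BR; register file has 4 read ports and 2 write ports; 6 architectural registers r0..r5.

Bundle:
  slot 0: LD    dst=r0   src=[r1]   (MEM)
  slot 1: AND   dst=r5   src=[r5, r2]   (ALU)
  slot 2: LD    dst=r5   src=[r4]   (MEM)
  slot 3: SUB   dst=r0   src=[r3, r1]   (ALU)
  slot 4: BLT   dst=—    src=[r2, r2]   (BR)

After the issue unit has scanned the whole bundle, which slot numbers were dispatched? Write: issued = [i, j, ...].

issued = [0, 1, 4]

#0 MEM src=r1 dispatched  <A:2 Mu:2 Ld:1 B:1 rd:3 wr:1>
#1 ALU src=r5,r2 dispatched  <A:1 Mu:2 Ld:1 B:1 rd:1 wr:0>
#2 MEM src=r4 held:WR_PORT  <A:1 Mu:2 Ld:1 B:1 rd:1 wr:0>
#3 ALU src=r3,r1 held:RD_PORT  <A:1 Mu:2 Ld:1 B:1 rd:1 wr:0>
#4 BR src=r2,r2 dispatched  <A:1 Mu:2 Ld:1 B:0 rd:0 wr:0>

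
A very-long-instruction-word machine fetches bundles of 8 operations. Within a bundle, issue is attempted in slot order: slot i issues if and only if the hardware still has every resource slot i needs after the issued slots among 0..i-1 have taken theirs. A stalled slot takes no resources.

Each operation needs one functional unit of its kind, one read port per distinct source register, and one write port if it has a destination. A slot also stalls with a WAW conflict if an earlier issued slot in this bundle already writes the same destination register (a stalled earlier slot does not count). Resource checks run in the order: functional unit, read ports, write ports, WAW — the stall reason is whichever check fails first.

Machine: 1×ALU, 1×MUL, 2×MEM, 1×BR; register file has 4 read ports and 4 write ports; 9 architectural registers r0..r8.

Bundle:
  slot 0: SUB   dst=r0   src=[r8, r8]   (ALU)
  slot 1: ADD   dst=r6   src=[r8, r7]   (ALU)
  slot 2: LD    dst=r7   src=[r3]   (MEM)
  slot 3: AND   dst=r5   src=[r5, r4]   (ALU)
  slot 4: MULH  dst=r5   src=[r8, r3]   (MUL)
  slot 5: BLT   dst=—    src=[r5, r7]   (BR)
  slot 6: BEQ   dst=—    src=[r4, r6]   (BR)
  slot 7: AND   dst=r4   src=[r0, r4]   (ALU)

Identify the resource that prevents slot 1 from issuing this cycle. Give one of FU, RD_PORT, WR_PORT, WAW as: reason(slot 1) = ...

(0) want 1×ALU +1rd +1wr — yes → AL0|MU1|ME2|BR1|rd3|wr3
(1) want 1×ALU +2rd +1wr — FU → AL0|MU1|ME2|BR1|rd3|wr3
(2) want 1×MEM +1rd +1wr — yes → AL0|MU1|ME1|BR1|rd2|wr2
(3) want 1×ALU +2rd +1wr — FU → AL0|MU1|ME1|BR1|rd2|wr2
(4) want 1×MUL +2rd +1wr — yes → AL0|MU0|ME1|BR1|rd0|wr1
(5) want 1×BR +2rd +0wr — RD_PORT → AL0|MU0|ME1|BR1|rd0|wr1
(6) want 1×BR +2rd +0wr — RD_PORT → AL0|MU0|ME1|BR1|rd0|wr1
(7) want 1×ALU +2rd +1wr — FU → AL0|MU0|ME1|BR1|rd0|wr1

reason(slot 1) = FU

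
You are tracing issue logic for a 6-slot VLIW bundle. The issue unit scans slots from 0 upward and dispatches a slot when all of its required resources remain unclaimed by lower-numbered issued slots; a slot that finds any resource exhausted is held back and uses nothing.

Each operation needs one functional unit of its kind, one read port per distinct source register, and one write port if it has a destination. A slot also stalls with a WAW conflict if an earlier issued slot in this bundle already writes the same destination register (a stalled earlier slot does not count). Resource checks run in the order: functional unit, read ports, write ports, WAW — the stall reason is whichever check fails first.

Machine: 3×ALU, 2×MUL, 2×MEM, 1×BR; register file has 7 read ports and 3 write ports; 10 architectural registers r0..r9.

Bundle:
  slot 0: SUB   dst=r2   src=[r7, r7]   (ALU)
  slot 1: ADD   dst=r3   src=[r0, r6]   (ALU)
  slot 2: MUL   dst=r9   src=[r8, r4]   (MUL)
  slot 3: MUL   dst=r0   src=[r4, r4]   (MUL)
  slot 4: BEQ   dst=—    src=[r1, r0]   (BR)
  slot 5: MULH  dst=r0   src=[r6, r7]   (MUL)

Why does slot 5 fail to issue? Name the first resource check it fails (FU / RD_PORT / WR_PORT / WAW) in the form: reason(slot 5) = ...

reason(slot 5) = RD_PORT

[0] ALU needs rd=1 wr=1: ok; after: ALU=2 MUL=2 MEM=2 BR=1, R=6, W=2
[1] ALU needs rd=2 wr=1: ok; after: ALU=1 MUL=2 MEM=2 BR=1, R=4, W=1
[2] MUL needs rd=2 wr=1: ok; after: ALU=1 MUL=1 MEM=2 BR=1, R=2, W=0
[3] MUL needs rd=1 wr=1: WR_PORT; after: ALU=1 MUL=1 MEM=2 BR=1, R=2, W=0
[4] BR needs rd=2 wr=0: ok; after: ALU=1 MUL=1 MEM=2 BR=0, R=0, W=0
[5] MUL needs rd=2 wr=1: RD_PORT; after: ALU=1 MUL=1 MEM=2 BR=0, R=0, W=0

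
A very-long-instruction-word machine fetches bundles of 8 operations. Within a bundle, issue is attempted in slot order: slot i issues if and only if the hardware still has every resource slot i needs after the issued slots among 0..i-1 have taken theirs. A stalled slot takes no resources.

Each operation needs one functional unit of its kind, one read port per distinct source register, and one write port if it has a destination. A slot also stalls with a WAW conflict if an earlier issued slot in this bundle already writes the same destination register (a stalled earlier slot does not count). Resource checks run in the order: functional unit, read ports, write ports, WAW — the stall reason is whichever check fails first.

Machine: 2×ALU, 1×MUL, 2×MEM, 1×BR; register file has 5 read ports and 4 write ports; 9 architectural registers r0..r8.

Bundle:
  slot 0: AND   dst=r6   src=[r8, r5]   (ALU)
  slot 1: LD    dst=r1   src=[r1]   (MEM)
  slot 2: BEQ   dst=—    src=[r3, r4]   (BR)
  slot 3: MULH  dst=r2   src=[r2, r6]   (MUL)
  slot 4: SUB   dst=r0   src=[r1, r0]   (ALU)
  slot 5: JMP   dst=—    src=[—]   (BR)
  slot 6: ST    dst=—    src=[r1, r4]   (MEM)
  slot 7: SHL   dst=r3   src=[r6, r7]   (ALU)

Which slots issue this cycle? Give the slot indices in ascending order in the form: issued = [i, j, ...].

(0) want 1×ALU +2rd +1wr — yes → AL1|MU1|ME2|BR1|rd3|wr3
(1) want 1×MEM +1rd +1wr — yes → AL1|MU1|ME1|BR1|rd2|wr2
(2) want 1×BR +2rd +0wr — yes → AL1|MU1|ME1|BR0|rd0|wr2
(3) want 1×MUL +2rd +1wr — RD_PORT → AL1|MU1|ME1|BR0|rd0|wr2
(4) want 1×ALU +2rd +1wr — RD_PORT → AL1|MU1|ME1|BR0|rd0|wr2
(5) want 1×BR +0rd +0wr — FU → AL1|MU1|ME1|BR0|rd0|wr2
(6) want 1×MEM +2rd +0wr — RD_PORT → AL1|MU1|ME1|BR0|rd0|wr2
(7) want 1×ALU +2rd +1wr — RD_PORT → AL1|MU1|ME1|BR0|rd0|wr2

issued = [0, 1, 2]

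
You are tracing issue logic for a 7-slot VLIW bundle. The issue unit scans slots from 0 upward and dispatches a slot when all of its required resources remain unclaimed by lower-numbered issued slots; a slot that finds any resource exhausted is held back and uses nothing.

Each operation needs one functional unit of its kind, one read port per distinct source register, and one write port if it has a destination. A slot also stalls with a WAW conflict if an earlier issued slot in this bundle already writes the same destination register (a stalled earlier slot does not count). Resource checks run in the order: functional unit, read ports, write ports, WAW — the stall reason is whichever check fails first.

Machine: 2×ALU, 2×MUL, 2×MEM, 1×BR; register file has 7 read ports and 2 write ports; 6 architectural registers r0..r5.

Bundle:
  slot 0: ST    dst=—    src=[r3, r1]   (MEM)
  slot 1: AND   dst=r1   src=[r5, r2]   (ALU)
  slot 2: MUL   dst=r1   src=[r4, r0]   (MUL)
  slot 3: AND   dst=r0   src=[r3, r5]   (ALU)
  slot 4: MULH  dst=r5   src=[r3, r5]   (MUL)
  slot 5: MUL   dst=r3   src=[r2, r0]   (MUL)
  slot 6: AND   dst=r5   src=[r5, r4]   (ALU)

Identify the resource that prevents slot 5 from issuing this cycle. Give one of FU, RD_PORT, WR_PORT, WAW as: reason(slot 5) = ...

reason(slot 5) = RD_PORT

[0] MEM needs rd=2 wr=0: ok; after: ALU=2 MUL=2 MEM=1 BR=1, R=5, W=2
[1] ALU needs rd=2 wr=1: ok; after: ALU=1 MUL=2 MEM=1 BR=1, R=3, W=1
[2] MUL needs rd=2 wr=1: WAW; after: ALU=1 MUL=2 MEM=1 BR=1, R=3, W=1
[3] ALU needs rd=2 wr=1: ok; after: ALU=0 MUL=2 MEM=1 BR=1, R=1, W=0
[4] MUL needs rd=2 wr=1: RD_PORT; after: ALU=0 MUL=2 MEM=1 BR=1, R=1, W=0
[5] MUL needs rd=2 wr=1: RD_PORT; after: ALU=0 MUL=2 MEM=1 BR=1, R=1, W=0
[6] ALU needs rd=2 wr=1: FU; after: ALU=0 MUL=2 MEM=1 BR=1, R=1, W=0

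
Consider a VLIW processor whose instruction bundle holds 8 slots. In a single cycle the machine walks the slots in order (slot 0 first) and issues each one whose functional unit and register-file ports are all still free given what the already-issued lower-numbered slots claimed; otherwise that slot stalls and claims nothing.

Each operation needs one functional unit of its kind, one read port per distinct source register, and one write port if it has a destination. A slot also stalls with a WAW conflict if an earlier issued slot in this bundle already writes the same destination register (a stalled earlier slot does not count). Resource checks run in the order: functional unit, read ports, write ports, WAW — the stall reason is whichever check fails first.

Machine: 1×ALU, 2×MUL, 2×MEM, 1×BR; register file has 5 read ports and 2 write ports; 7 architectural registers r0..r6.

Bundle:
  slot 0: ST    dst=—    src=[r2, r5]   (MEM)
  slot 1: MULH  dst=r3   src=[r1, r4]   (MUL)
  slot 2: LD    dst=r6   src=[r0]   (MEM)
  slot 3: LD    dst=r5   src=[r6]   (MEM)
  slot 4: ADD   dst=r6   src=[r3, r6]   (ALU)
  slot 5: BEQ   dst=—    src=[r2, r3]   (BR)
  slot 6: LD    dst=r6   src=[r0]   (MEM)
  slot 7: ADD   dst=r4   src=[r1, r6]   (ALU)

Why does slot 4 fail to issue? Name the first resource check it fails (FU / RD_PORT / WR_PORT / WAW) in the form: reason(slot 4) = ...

reason(slot 4) = RD_PORT

#0 MEM src=r2,r5 dispatched  <A:1 Mu:2 Ld:1 B:1 rd:3 wr:2>
#1 MUL src=r1,r4 dispatched  <A:1 Mu:1 Ld:1 B:1 rd:1 wr:1>
#2 MEM src=r0 dispatched  <A:1 Mu:1 Ld:0 B:1 rd:0 wr:0>
#3 MEM src=r6 held:FU  <A:1 Mu:1 Ld:0 B:1 rd:0 wr:0>
#4 ALU src=r3,r6 held:RD_PORT  <A:1 Mu:1 Ld:0 B:1 rd:0 wr:0>
#5 BR src=r2,r3 held:RD_PORT  <A:1 Mu:1 Ld:0 B:1 rd:0 wr:0>
#6 MEM src=r0 held:FU  <A:1 Mu:1 Ld:0 B:1 rd:0 wr:0>
#7 ALU src=r1,r6 held:RD_PORT  <A:1 Mu:1 Ld:0 B:1 rd:0 wr:0>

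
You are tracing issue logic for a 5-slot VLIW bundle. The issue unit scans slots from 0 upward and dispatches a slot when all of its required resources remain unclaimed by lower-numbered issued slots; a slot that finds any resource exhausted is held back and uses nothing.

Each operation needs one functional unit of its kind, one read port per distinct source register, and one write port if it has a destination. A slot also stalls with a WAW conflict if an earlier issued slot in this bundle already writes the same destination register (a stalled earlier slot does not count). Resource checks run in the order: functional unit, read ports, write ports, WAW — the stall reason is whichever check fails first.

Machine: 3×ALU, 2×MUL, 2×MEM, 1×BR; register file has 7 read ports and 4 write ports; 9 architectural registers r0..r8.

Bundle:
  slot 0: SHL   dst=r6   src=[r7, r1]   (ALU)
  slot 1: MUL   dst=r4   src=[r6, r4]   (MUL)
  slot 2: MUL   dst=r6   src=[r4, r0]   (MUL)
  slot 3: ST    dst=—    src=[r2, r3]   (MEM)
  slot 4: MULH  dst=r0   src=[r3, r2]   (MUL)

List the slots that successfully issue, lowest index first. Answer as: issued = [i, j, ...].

  0. ALU→r6 ⇒ go  {2A/2Mu/2Ld/1B | 5r 3w}
  1. MUL→r4 ⇒ go  {2A/1Mu/2Ld/1B | 3r 2w}
  2. MUL→r6 ⇒ no(WAW)  {2A/1Mu/2Ld/1B | 3r 2w}
  3. MEM ⇒ go  {2A/1Mu/1Ld/1B | 1r 2w}
  4. MUL→r0 ⇒ no(RD_PORT)  {2A/1Mu/1Ld/1B | 1r 2w}

issued = [0, 1, 3]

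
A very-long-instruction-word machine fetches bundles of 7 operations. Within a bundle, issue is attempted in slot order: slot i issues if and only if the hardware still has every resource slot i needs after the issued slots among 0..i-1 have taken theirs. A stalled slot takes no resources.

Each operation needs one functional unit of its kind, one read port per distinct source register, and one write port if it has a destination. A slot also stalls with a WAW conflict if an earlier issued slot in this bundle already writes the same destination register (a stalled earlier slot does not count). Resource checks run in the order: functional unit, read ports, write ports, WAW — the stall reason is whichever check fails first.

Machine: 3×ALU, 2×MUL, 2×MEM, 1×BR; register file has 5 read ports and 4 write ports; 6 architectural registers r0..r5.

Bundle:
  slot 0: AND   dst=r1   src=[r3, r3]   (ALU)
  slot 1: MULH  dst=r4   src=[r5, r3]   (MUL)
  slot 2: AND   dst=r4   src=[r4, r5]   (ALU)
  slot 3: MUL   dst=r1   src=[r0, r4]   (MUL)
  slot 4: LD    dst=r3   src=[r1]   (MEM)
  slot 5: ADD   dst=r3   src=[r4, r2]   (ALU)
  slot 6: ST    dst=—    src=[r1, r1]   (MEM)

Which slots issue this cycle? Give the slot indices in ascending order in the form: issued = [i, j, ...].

#0 ALU src=r3,r3 dispatched  <A:2 Mu:2 Ld:2 B:1 rd:4 wr:3>
#1 MUL src=r5,r3 dispatched  <A:2 Mu:1 Ld:2 B:1 rd:2 wr:2>
#2 ALU src=r4,r5 held:WAW  <A:2 Mu:1 Ld:2 B:1 rd:2 wr:2>
#3 MUL src=r0,r4 held:WAW  <A:2 Mu:1 Ld:2 B:1 rd:2 wr:2>
#4 MEM src=r1 dispatched  <A:2 Mu:1 Ld:1 B:1 rd:1 wr:1>
#5 ALU src=r4,r2 held:RD_PORT  <A:2 Mu:1 Ld:1 B:1 rd:1 wr:1>
#6 MEM src=r1,r1 dispatched  <A:2 Mu:1 Ld:0 B:1 rd:0 wr:1>

issued = [0, 1, 4, 6]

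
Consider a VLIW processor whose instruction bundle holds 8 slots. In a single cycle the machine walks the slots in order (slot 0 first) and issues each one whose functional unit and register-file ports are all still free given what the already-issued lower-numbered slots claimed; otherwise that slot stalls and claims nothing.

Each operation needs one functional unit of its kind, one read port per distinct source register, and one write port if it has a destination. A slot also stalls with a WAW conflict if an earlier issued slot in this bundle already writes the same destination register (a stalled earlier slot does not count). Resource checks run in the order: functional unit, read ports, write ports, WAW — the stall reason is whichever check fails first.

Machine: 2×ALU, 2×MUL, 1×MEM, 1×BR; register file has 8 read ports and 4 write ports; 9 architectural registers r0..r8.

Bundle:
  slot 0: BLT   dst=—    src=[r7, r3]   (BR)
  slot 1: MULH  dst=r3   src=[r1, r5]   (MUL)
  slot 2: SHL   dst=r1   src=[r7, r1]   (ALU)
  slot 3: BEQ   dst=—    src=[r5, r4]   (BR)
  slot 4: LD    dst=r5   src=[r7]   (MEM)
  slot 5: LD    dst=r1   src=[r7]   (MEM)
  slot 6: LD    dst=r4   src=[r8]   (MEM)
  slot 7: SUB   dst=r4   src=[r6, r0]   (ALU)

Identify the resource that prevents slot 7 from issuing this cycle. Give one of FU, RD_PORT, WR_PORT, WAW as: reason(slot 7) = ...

(0) want 1×BR +2rd +0wr — yes → AL2|MU2|ME1|BR0|rd6|wr4
(1) want 1×MUL +2rd +1wr — yes → AL2|MU1|ME1|BR0|rd4|wr3
(2) want 1×ALU +2rd +1wr — yes → AL1|MU1|ME1|BR0|rd2|wr2
(3) want 1×BR +2rd +0wr — FU → AL1|MU1|ME1|BR0|rd2|wr2
(4) want 1×MEM +1rd +1wr — yes → AL1|MU1|ME0|BR0|rd1|wr1
(5) want 1×MEM +1rd +1wr — FU → AL1|MU1|ME0|BR0|rd1|wr1
(6) want 1×MEM +1rd +1wr — FU → AL1|MU1|ME0|BR0|rd1|wr1
(7) want 1×ALU +2rd +1wr — RD_PORT → AL1|MU1|ME0|BR0|rd1|wr1

reason(slot 7) = RD_PORT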